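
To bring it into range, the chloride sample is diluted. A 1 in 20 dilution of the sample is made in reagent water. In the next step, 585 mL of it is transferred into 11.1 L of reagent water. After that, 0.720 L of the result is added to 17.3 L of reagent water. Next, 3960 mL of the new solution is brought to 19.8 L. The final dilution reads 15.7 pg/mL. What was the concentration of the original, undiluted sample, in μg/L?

785 μg/L

Overall dilution factor = 20 × 19.97 × 25.03 × 5 = 5.00 × 10⁴.
Original = 15.7 pg/mL × 5.00 × 10⁴ = 7.85 × 10⁵ pg/mL = 785 μg/L.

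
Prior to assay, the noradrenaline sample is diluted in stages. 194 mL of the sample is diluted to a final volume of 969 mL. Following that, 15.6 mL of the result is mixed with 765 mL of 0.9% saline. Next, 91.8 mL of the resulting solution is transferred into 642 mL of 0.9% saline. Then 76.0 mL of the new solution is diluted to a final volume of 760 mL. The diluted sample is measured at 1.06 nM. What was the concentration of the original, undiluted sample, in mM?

Overall dilution factor = 4.995 × 50.04 × 7.993 × 10 = 2.00 × 10⁴.
Original = 1.06 nM × 2.00 × 10⁴ = 2.12 × 10⁴ nM = 0.0212 mM.

0.0212 mM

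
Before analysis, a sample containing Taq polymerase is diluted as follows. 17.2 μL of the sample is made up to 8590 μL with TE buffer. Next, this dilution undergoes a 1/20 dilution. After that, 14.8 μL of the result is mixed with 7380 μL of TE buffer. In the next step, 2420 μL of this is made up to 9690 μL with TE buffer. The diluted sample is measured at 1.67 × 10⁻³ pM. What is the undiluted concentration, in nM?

33.4 nM

Overall dilution factor = 499.4 × 20 × 499.6 × 4.004 = 2.00 × 10⁷.
Original = 1.67 × 10⁻³ pM × 2.00 × 10⁷ = 3.34 × 10⁴ pM = 33.4 nM.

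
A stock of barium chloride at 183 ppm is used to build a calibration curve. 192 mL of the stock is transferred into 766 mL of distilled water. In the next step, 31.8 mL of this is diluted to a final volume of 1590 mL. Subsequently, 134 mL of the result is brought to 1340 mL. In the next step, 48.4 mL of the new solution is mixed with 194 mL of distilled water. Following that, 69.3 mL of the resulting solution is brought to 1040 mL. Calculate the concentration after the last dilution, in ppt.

976 ppt

Overall dilution factor = 4.990 × 50 × 10 × 5.008 × 15.01 = 1.88 × 10⁵.
183 ppm / 1.88 × 10⁵ = 9.76 × 10⁻⁴ ppm = 976 ppt.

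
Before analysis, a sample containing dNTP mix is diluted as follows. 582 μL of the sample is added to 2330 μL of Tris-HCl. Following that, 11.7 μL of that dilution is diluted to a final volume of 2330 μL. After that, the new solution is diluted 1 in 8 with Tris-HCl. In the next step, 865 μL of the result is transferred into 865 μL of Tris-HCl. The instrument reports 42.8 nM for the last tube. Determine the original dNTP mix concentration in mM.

Overall dilution factor = 5.003 × 199.1 × 8 × 2 = 1.59 × 10⁴.
Original = 42.8 nM × 1.59 × 10⁴ = 6.82 × 10⁵ nM = 0.682 mM.

0.682 mM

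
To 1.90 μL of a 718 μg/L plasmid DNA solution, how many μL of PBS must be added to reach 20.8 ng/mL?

63.7 μL

20.8 ng/mL = 20.8 μg/L.
V₂ = C₁V₁/C₂ = 718 × 1.90 / 20.8 = 65.6 μL.
Diluent to add = V₂ − V₁ = 65.6 − 1.90 = 63.7 μL.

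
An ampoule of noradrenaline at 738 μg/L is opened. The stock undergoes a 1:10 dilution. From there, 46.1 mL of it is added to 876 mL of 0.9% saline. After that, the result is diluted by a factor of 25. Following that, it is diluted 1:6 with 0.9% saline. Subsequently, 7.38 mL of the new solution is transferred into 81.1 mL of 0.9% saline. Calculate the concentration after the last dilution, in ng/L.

2.05 ng/L

Overall dilution factor = 10 × 20.00 × 25 × 6 × 11.99 = 3.60 × 10⁵.
738 μg/L / 3.60 × 10⁵ = 2.05 × 10⁻³ μg/L = 2.05 ng/L.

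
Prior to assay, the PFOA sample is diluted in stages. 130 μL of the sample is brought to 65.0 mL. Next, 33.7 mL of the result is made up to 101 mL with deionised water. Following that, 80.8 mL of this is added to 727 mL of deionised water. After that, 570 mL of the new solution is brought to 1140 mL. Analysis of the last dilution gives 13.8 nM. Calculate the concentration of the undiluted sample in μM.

Overall dilution factor = 500 × 2.997 × 9.998 × 2 = 3.00 × 10⁴.
Original = 13.8 nM × 3.00 × 10⁴ = 4.13 × 10⁵ nM = 413 μM.

413 μM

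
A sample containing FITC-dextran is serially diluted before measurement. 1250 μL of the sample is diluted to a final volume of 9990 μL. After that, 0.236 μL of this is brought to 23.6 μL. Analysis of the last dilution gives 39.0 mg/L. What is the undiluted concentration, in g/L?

31.2 g/L

Overall dilution factor = 7.992 × 100 = 799.
Original = 39.0 mg/L × 799 = 3.12 × 10⁴ mg/L = 31.2 g/L.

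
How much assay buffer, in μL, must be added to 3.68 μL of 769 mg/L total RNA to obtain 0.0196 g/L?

0.0196 g/L = 19.6 mg/L.
V₂ = C₁V₁/C₂ = 769 × 3.68 / 19.6 = 144 μL.
Diluent to add = V₂ − V₁ = 144 − 3.68 = 141 μL.

141 μL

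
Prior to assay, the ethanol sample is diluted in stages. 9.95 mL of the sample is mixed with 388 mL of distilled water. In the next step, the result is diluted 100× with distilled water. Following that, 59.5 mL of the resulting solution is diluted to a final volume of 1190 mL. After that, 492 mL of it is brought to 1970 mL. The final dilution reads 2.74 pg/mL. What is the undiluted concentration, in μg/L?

878 μg/L

Overall dilution factor = 39.99 × 100 × 20 × 4.004 = 3.20 × 10⁵.
Original = 2.74 pg/mL × 3.20 × 10⁵ = 8.78 × 10⁵ pg/mL = 878 μg/L.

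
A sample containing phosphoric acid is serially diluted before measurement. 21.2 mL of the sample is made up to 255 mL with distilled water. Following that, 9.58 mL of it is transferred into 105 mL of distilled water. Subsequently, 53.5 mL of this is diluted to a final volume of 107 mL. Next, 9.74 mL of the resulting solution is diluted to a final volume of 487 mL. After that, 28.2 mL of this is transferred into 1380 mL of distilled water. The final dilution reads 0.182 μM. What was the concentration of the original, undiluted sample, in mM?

Overall dilution factor = 12.03 × 11.96 × 2 × 50 × 49.94 = 7.18 × 10⁵.
Original = 0.182 μM × 7.18 × 10⁵ = 1.31 × 10⁵ μM = 131 mM.

131 mM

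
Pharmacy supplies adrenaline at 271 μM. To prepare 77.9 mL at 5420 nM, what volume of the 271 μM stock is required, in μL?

1560 μL

5420 nM = 5.42 μM.
V₁ = C₂V₂/C₁ = 5.42 × 77.9 / 271 = 1.56 mL = 1560 μL.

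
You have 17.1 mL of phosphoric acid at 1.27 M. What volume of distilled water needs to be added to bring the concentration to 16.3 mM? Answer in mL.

1320 mL

16.3 mM = 0.0163 M.
V₂ = C₁V₁/C₂ = 1.27 × 17.1 / 0.0163 = 1332 mL.
Diluent to add = V₂ − V₁ = 1332 − 17.1 = 1320 mL.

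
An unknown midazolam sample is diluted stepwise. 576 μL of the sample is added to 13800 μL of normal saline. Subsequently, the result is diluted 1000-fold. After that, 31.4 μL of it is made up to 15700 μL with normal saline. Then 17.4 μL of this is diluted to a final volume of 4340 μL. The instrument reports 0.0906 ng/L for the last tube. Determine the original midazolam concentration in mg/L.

282 mg/L

Overall dilution factor = 24.96 × 1000 × 500 × 249.4 = 3.11 × 10⁹.
Original = 0.0906 ng/L × 3.11 × 10⁹ = 2.82 × 10⁸ ng/L = 282 mg/L.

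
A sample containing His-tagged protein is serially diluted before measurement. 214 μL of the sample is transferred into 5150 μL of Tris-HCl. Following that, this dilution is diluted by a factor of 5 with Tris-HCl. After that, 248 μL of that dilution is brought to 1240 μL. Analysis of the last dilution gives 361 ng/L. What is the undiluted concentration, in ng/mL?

226 ng/mL

Overall dilution factor = 25.07 × 5 × 5 = 627.
Original = 361 ng/L × 627 = 2.26 × 10⁵ ng/L = 226 ng/mL.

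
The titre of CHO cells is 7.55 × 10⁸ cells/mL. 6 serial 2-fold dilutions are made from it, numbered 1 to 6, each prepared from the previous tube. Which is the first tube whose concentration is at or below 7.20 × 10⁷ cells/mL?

Tube n has concentration 7.55 × 10⁸ cells/mL / 2ⁿ.
Need 2ⁿ ≥ 7.55 × 10⁸ cells/mL / 7.20 × 10⁷ cells/mL = 10.5, so n ≥ 3.39.
First such tube: n = 4.

tube 4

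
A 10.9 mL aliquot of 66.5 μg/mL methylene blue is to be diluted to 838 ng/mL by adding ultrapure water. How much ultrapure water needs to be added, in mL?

838 ng/mL = 0.838 μg/mL.
V₂ = C₁V₁/C₂ = 66.5 × 10.9 / 0.838 = 865 mL.
Diluent to add = V₂ − V₁ = 865 − 10.9 = 854 mL.

854 mL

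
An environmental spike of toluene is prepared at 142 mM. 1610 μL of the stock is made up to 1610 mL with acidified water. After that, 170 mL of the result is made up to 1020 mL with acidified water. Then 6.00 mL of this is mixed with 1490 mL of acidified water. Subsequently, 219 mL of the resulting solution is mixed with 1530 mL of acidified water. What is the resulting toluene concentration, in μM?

Overall dilution factor = 1000 × 6 × 249.3 × 7.986 = 1.19 × 10⁷.
142 mM / 1.19 × 10⁷ = 1.19 × 10⁻⁵ mM = 0.0119 μM.

0.0119 μM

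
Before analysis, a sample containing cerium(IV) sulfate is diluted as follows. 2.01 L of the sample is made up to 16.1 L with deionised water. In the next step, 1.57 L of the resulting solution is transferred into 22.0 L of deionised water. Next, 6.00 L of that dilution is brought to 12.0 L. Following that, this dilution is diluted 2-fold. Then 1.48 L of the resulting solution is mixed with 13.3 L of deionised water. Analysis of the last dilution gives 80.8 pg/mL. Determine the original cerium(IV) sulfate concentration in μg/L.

388 μg/L

Overall dilution factor = 8.010 × 15.01 × 2 × 2 × 9.986 = 4804.
Original = 80.8 pg/mL × 4804 = 3.88 × 10⁵ pg/mL = 388 μg/L.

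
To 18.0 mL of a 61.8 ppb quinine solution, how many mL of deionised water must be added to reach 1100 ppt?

993 mL

1100 ppt = 1.10 ppb.
V₂ = C₁V₁/C₂ = 61.8 × 18.0 / 1.10 = 1011 mL.
Diluent to add = V₂ − V₁ = 1011 − 18.0 = 993 mL.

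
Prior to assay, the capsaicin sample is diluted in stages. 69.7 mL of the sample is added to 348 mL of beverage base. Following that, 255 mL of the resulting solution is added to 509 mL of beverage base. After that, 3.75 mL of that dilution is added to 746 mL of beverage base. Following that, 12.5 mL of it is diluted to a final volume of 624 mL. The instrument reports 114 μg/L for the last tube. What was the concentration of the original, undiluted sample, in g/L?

20.4 g/L

Overall dilution factor = 5.993 × 2.996 × 199.9 × 49.92 = 1.79 × 10⁵.
Original = 114 μg/L × 1.79 × 10⁵ = 2.04 × 10⁷ μg/L = 20.4 g/L.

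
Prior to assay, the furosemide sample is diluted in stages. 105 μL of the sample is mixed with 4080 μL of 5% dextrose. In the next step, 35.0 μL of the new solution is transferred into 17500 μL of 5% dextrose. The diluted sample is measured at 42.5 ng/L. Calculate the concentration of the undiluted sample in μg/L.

Overall dilution factor = 39.86 × 501 = 2.00 × 10⁴.
Original = 42.5 ng/L × 2.00 × 10⁴ = 8.49 × 10⁵ ng/L = 849 μg/L.

849 μg/L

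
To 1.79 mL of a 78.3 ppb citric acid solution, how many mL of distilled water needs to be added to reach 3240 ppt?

3240 ppt = 3.24 ppb.
V₂ = C₁V₁/C₂ = 78.3 × 1.79 / 3.24 = 43.3 mL.
Diluent to add = V₂ − V₁ = 43.3 − 1.79 = 41.5 mL.

41.5 mL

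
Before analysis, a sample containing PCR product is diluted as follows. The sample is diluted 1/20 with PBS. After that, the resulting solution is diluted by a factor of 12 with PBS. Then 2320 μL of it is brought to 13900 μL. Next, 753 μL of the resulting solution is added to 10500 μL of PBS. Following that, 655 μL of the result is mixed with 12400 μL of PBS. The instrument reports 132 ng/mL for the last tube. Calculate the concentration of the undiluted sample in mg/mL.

Overall dilution factor = 20 × 12 × 5.991 × 14.94 × 19.93 = 4.28 × 10⁵.
Original = 132 ng/mL × 4.28 × 10⁵ = 5.65 × 10⁷ ng/mL = 56.5 mg/mL.

56.5 mg/mL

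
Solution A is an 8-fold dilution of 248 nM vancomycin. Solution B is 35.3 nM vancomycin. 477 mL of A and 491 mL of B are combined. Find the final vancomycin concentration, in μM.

0.0332 μM

C_A = 248 nM / 8 = 31.0 nM.
C_mix = (C_A·V_A + C_B·V_B)/(V_A + V_B) = (31.0×477 + 35.3×491) / 968.0 = 33.2 nM = 0.0332 μM.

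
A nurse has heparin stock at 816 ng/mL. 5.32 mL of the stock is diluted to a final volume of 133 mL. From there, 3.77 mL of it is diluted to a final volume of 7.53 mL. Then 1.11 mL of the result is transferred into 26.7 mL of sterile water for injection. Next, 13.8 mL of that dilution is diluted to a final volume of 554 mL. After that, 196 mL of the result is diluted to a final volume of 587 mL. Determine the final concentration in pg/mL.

Overall dilution factor = 25 × 1.997 × 25.05 × 40.14 × 2.995 = 1.50 × 10⁵.
816 ng/mL / 1.50 × 10⁵ = 5.43 × 10⁻³ ng/mL = 5.43 pg/mL.

5.43 pg/mL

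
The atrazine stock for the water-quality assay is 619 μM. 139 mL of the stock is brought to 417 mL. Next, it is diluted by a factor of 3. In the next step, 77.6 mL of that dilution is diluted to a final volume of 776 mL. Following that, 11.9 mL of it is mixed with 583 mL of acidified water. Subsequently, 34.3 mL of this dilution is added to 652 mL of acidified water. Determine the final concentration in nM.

Overall dilution factor = 3 × 3 × 10 × 49.99 × 20.01 = 9.00 × 10⁴.
619 μM / 9.00 × 10⁴ = 6.88 × 10⁻³ μM = 6.88 nM.

6.88 nM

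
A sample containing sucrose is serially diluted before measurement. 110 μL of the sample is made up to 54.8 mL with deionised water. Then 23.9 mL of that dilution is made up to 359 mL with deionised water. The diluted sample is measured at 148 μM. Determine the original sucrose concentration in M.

1.11 M

Overall dilution factor = 498.2 × 15.02 = 7483.
Original = 148 μM × 7483 = 1.11 × 10⁶ μM = 1.11 M.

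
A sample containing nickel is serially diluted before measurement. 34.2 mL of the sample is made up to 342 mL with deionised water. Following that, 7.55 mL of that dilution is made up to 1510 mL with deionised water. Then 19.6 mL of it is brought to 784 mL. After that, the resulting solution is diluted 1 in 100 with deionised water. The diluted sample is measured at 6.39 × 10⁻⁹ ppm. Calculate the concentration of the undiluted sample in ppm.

0.0511 ppm

Overall dilution factor = 10 × 200 × 40 × 100 = 8.00 × 10⁶.
Original = 6.39 × 10⁻⁹ ppm × 8.00 × 10⁶ = 0.0511 ppm.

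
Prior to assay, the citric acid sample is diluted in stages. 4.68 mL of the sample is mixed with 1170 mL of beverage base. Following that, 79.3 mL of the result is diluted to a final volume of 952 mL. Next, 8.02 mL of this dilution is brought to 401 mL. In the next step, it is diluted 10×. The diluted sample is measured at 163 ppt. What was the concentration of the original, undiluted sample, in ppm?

246 ppm

Overall dilution factor = 251 × 12.01 × 50 × 10 = 1.51 × 10⁶.
Original = 163 ppt × 1.51 × 10⁶ = 2.46 × 10⁸ ppt = 246 ppm.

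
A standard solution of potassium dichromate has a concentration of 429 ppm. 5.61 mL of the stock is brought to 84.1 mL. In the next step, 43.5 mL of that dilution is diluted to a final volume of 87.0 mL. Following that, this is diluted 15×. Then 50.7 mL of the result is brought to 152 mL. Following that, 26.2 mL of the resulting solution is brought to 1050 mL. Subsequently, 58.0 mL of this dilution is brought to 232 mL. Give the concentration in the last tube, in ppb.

Overall dilution factor = 14.99 × 2 × 15 × 2.998 × 40.08 × 4 = 2.16 × 10⁵.
429 ppm / 2.16 × 10⁵ = 1.98 × 10⁻³ ppm = 1.98 ppb.

1.98 ppb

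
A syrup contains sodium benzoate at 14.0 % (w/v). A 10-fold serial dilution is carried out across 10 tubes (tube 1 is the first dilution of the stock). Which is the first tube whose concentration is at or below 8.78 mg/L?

tube 5

Tube n has concentration 14.0 % (w/v) / 10ⁿ.
Need 10ⁿ ≥ 14.0 % (w/v) / 8.78 mg/L = 1.59 × 10⁴, so n ≥ 4.20.
First such tube: n = 5.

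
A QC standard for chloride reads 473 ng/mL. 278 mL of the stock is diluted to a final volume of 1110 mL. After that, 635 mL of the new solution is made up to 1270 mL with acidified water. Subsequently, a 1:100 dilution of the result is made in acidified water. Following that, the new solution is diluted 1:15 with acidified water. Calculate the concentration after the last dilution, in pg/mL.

39.5 pg/mL

Overall dilution factor = 3.993 × 2 × 100 × 15 = 1.20 × 10⁴.
473 ng/mL / 1.20 × 10⁴ = 0.0395 ng/mL = 39.5 pg/mL.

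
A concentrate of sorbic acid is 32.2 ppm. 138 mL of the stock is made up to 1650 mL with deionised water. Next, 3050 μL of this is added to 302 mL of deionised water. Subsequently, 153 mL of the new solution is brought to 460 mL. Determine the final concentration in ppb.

Overall dilution factor = 11.96 × 100.0 × 3.007 = 3595.
32.2 ppm / 3595 = 8.96 × 10⁻³ ppm = 8.96 ppb.

8.96 ppb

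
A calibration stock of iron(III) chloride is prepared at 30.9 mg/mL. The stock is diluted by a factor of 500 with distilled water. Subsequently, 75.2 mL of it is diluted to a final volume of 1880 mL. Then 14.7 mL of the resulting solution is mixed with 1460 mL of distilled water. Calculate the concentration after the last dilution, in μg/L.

24.6 μg/L

Overall dilution factor = 500 × 25 × 100.3 = 1.25 × 10⁶.
30.9 mg/mL / 1.25 × 10⁶ = 2.46 × 10⁻⁵ mg/mL = 24.6 μg/L.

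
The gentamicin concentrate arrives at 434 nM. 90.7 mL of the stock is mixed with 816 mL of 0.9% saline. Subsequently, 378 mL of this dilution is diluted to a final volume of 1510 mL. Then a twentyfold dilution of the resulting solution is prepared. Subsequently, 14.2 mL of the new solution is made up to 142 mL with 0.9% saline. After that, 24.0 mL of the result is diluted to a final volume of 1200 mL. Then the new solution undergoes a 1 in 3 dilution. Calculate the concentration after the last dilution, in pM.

Overall dilution factor = 9.997 × 3.995 × 20 × 10 × 50 × 3 = 1.20 × 10⁶.
434 nM / 1.20 × 10⁶ = 3.62 × 10⁻⁴ nM = 0.362 pM.

0.362 pM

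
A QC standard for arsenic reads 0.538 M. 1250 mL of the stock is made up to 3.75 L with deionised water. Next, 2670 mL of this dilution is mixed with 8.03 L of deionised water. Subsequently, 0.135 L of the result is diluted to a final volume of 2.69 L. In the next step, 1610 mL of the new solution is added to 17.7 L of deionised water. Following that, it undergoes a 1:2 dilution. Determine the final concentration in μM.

93.6 μM

Overall dilution factor = 3 × 4.007 × 19.93 × 11.99 × 2 = 5746.
0.538 M / 5746 = 9.36 × 10⁻⁵ M = 93.6 μM.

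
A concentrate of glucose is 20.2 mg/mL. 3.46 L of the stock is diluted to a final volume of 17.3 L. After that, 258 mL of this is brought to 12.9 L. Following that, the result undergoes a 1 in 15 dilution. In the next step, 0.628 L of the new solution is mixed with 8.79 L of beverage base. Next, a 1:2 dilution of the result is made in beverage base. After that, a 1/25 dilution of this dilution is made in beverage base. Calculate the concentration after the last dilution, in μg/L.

7.18 μg/L

Overall dilution factor = 5 × 50 × 15 × 15.00 × 2 × 25 = 2.81 × 10⁶.
20.2 mg/mL / 2.81 × 10⁶ = 7.18 × 10⁻⁶ mg/mL = 7.18 μg/L.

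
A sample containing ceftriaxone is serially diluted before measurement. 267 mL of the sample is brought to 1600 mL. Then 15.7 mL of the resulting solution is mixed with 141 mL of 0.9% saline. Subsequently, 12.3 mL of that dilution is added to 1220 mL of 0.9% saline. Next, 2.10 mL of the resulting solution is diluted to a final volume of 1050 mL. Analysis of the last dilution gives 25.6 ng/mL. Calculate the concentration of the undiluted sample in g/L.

76.7 g/L

Overall dilution factor = 5.993 × 9.981 × 100.2 × 500 = 3.00 × 10⁶.
Original = 25.6 ng/mL × 3.00 × 10⁶ = 7.67 × 10⁷ ng/mL = 76.7 g/L.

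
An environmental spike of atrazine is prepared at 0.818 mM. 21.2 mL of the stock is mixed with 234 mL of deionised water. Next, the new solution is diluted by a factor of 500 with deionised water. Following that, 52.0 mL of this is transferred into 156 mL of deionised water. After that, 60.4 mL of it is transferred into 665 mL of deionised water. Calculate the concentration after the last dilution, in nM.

2.83 nM

Overall dilution factor = 12.04 × 500 × 4 × 12.01 = 2.89 × 10⁵.
0.818 mM / 2.89 × 10⁵ = 2.83 × 10⁻⁶ mM = 2.83 nM.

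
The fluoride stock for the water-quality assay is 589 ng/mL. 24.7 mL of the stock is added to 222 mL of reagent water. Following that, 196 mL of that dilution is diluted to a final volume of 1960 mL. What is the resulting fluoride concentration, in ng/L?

Overall dilution factor = 9.988 × 10 = 99.9.
589 ng/mL / 99.9 = 5.90 ng/mL = 5900 ng/L.

5900 ng/L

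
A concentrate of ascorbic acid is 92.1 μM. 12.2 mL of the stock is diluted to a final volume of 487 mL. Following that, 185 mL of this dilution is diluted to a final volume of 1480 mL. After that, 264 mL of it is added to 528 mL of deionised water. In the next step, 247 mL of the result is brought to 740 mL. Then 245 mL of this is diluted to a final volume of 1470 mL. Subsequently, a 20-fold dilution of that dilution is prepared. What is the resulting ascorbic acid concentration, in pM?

Overall dilution factor = 39.92 × 8 × 3 × 2.996 × 6 × 20 = 3.44 × 10⁵.
92.1 μM / 3.44 × 10⁵ = 2.67 × 10⁻⁴ μM = 267 pM.

267 pM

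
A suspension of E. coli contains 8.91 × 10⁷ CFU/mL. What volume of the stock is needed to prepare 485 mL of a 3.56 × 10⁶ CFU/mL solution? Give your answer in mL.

V₁ = C₂V₂/C₁ = 3.56 × 10⁶ × 485 / 8.91 × 10⁷ = 19.4 mL.

19.4 mL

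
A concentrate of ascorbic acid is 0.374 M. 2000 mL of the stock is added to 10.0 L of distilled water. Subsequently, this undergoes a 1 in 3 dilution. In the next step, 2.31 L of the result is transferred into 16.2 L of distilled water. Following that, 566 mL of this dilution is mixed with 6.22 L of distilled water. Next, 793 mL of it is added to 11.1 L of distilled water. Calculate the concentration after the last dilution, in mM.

0.0144 mM

Overall dilution factor = 6 × 3 × 8.013 × 11.99 × 15.00 = 2.59 × 10⁴.
0.374 M / 2.59 × 10⁴ = 1.44 × 10⁻⁵ M = 0.0144 mM.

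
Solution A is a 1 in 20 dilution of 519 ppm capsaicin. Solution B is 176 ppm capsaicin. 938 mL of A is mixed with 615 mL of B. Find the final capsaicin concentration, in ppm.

85.4 ppm

C_A = 519 ppm / 20 = 25.9 ppm.
C_mix = (C_A·V_A + C_B·V_B)/(V_A + V_B) = (25.9×938 + 176×615) / 1553 = 85.4 ppm.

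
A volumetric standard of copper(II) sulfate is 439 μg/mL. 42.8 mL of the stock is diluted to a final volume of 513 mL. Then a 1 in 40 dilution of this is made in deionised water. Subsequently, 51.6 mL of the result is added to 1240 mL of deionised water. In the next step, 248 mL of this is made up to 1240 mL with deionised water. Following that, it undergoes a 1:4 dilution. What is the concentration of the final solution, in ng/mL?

Overall dilution factor = 11.99 × 40 × 25.03 × 5 × 4 = 2.40 × 10⁵.
439 μg/mL / 2.40 × 10⁵ = 1.83 × 10⁻³ μg/mL = 1.83 ng/mL.

1.83 ng/mL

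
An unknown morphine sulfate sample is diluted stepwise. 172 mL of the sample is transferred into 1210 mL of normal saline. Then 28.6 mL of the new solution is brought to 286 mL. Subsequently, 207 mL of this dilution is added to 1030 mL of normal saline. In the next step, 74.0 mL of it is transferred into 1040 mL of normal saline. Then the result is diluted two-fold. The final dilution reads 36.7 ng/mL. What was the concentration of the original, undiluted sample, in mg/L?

Overall dilution factor = 8.035 × 10 × 5.976 × 15.05 × 2 = 1.45 × 10⁴.
Original = 36.7 ng/mL × 1.45 × 10⁴ = 5.31 × 10⁵ ng/mL = 531 mg/L.

531 mg/L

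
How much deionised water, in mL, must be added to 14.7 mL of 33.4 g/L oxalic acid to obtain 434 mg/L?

1120 mL

434 mg/L = 0.434 g/L.
V₂ = C₁V₁/C₂ = 33.4 × 14.7 / 0.434 = 1131 mL.
Diluent to add = V₂ − V₁ = 1131 − 14.7 = 1120 mL.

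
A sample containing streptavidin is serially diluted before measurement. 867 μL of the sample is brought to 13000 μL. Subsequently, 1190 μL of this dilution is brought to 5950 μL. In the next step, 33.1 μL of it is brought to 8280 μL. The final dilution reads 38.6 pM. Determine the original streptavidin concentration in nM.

Overall dilution factor = 14.99 × 5 × 250.2 = 1.88 × 10⁴.
Original = 38.6 pM × 1.88 × 10⁴ = 7.24 × 10⁵ pM = 724 nM.

724 nM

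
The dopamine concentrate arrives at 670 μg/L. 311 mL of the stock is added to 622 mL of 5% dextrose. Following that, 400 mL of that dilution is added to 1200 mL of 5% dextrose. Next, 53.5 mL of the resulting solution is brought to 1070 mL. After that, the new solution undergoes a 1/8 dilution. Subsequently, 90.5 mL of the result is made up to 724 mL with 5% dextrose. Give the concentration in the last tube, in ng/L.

Overall dilution factor = 3 × 4 × 20 × 8 × 8 = 1.54 × 10⁴.
670 μg/L / 1.54 × 10⁴ = 0.0436 μg/L = 43.6 ng/L.

43.6 ng/L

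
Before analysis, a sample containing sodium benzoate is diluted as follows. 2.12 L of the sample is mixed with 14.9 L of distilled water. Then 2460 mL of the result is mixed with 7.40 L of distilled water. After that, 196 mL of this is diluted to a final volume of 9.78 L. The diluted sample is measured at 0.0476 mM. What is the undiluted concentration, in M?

0.0764 M

Overall dilution factor = 8.028 × 4.008 × 49.90 = 1606.
Original = 0.0476 mM × 1606 = 76.4 mM = 0.0764 M.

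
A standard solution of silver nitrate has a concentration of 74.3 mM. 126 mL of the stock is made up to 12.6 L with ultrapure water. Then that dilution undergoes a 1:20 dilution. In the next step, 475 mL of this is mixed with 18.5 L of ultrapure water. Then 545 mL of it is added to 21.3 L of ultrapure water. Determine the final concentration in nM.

23.2 nM

Overall dilution factor = 100 × 20 × 39.95 × 40.08 = 3.20 × 10⁶.
74.3 mM / 3.20 × 10⁶ = 2.32 × 10⁻⁵ mM = 23.2 nM.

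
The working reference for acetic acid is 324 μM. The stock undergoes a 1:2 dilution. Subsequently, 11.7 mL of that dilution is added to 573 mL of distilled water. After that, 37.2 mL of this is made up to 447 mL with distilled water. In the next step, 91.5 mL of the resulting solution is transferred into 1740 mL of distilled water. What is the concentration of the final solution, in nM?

13.5 nM

Overall dilution factor = 2 × 49.97 × 12.02 × 20.02 = 2.40 × 10⁴.
324 μM / 2.40 × 10⁴ = 0.0135 μM = 13.5 nM.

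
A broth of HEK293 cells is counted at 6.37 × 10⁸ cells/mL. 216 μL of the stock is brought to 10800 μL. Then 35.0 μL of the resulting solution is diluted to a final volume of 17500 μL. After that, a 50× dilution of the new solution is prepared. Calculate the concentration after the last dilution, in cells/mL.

510 cells/mL

Overall dilution factor = 50 × 500 × 50 = 1.25 × 10⁶.
6.37 × 10⁸ cells/mL / 1.25 × 10⁶ = 510 cells/mL.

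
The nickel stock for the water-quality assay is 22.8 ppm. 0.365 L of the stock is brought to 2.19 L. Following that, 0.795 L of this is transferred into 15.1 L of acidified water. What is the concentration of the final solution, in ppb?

190 ppb

Overall dilution factor = 6 × 19.99 = 120.
22.8 ppm / 120 = 0.190 ppm = 190 ppb.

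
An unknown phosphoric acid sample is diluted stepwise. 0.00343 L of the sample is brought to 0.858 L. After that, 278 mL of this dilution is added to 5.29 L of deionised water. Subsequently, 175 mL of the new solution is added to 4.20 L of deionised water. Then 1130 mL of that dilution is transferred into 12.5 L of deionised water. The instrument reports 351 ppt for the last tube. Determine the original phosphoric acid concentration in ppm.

Overall dilution factor = 250.1 × 20.03 × 25 × 12.06 = 1.51 × 10⁶.
Original = 351 ppt × 1.51 × 10⁶ = 5.30 × 10⁸ ppt = 530 ppm.

530 ppm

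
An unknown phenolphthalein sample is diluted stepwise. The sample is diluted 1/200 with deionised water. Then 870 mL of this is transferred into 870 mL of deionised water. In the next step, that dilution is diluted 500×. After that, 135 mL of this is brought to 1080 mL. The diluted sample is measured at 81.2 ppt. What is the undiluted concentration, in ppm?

Overall dilution factor = 200 × 2 × 500 × 8 = 1.60 × 10⁶.
Original = 81.2 ppt × 1.60 × 10⁶ = 1.30 × 10⁸ ppt = 130 ppm.

130 ppm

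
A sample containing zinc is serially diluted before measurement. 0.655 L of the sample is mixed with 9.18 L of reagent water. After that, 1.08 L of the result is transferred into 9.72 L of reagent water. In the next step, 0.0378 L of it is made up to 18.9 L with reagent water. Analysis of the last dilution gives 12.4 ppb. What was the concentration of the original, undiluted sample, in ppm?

931 ppm

Overall dilution factor = 15.02 × 10 × 500 = 7.51 × 10⁴.
Original = 12.4 ppb × 7.51 × 10⁴ = 9.31 × 10⁵ ppb = 931 ppm.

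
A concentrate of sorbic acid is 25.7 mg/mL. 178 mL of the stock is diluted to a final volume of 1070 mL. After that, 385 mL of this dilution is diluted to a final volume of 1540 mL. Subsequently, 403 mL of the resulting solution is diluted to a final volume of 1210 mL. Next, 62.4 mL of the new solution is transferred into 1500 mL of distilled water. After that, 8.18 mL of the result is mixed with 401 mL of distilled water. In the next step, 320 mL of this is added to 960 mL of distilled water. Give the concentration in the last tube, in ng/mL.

71.1 ng/mL

Overall dilution factor = 6.011 × 4 × 3.002 × 25.04 × 50.02 × 4 = 3.62 × 10⁵.
25.7 mg/mL / 3.62 × 10⁵ = 7.11 × 10⁻⁵ mg/mL = 71.1 ng/mL.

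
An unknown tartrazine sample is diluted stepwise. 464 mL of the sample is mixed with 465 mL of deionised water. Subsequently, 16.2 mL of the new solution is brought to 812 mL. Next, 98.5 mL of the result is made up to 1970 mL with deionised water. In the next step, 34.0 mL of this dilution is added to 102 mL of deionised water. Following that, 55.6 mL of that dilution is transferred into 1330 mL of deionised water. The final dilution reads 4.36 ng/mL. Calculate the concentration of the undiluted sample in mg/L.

Overall dilution factor = 2.002 × 50.12 × 20 × 4 × 24.92 = 2.00 × 10⁵.
Original = 4.36 ng/mL × 2.00 × 10⁵ = 8.72 × 10⁵ ng/mL = 872 mg/L.

872 mg/L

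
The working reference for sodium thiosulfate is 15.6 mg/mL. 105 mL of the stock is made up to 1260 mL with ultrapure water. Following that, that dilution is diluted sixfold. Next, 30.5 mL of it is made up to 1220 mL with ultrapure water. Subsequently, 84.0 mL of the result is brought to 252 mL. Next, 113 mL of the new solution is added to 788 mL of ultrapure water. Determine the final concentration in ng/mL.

226 ng/mL

Overall dilution factor = 12 × 6 × 40 × 3 × 7.973 = 6.89 × 10⁴.
15.6 mg/mL / 6.89 × 10⁴ = 2.26 × 10⁻⁴ mg/mL = 226 ng/mL.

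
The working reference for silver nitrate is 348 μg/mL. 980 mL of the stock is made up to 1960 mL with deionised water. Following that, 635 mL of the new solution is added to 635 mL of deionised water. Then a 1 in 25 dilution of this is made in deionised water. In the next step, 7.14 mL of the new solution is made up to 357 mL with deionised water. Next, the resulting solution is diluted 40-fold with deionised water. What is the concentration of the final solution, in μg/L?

1.74 μg/L

Overall dilution factor = 2 × 2 × 25 × 50 × 40 = 2.00 × 10⁵.
348 μg/mL / 2.00 × 10⁵ = 1.74 × 10⁻³ μg/mL = 1.74 μg/L.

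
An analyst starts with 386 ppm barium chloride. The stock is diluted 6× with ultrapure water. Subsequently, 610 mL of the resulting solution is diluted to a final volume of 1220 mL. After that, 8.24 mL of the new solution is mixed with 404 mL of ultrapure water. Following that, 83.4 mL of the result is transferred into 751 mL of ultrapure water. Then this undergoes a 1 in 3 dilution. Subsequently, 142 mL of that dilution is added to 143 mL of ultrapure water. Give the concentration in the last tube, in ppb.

Overall dilution factor = 6 × 2 × 50.03 × 10.00 × 3 × 2.007 = 3.62 × 10⁴.
386 ppm / 3.62 × 10⁴ = 0.0107 ppm = 10.7 ppb.

10.7 ppb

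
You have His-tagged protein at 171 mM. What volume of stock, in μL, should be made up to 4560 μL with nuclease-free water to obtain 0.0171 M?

456 μL

0.0171 M = 17.1 mM.
V₁ = C₂V₂/C₁ = 17.1 × 4560 / 171 = 456 μL.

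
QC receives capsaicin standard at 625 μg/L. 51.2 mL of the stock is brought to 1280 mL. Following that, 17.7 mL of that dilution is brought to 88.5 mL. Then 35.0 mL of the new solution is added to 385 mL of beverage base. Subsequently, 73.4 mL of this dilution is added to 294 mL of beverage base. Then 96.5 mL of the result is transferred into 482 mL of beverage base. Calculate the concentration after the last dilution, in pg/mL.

13.9 pg/mL

Overall dilution factor = 25 × 5 × 12 × 5.005 × 5.995 = 4.50 × 10⁴.
625 μg/L / 4.50 × 10⁴ = 0.0139 μg/L = 13.9 pg/mL.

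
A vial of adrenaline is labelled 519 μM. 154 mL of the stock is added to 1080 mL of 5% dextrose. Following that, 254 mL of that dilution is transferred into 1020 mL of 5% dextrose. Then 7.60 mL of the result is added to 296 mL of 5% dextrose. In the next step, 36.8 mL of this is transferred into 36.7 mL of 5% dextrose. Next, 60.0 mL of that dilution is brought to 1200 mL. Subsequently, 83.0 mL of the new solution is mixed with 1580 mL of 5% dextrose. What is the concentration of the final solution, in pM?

404 pM

Overall dilution factor = 8.013 × 5.016 × 39.95 × 1.997 × 20 × 20.04 = 1.28 × 10⁶.
519 μM / 1.28 × 10⁶ = 4.04 × 10⁻⁴ μM = 404 pM.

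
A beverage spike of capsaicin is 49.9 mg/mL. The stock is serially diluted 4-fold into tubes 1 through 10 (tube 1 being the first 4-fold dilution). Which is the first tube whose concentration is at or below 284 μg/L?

tube 9

Tube n has concentration 49.9 mg/mL / 4ⁿ.
Need 4ⁿ ≥ 49.9 mg/mL / 284 μg/L = 1.76 × 10⁵, so n ≥ 8.71.
First such tube: n = 9.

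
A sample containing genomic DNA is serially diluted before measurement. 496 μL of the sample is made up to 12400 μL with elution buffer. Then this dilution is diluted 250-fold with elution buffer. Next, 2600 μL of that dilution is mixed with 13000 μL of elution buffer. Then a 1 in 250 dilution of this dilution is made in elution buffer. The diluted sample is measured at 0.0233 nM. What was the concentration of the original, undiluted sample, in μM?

Overall dilution factor = 25 × 250 × 6 × 250 = 9.37 × 10⁶.
Original = 0.0233 nM × 9.37 × 10⁶ = 2.18 × 10⁵ nM = 218 μM.

218 μM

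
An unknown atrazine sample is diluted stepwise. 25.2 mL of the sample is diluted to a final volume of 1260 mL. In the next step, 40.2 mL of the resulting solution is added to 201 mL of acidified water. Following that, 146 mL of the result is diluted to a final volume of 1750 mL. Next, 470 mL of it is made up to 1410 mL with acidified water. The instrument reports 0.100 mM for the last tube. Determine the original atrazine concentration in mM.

Overall dilution factor = 50 × 6 × 11.99 × 3 = 1.08 × 10⁴.
Original = 0.100 mM × 1.08 × 10⁴ = 1079 mM.

1080 mM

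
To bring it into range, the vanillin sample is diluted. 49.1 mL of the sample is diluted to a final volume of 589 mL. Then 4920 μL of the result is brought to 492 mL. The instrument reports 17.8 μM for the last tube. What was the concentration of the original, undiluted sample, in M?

0.0214 M

Overall dilution factor = 12.00 × 100 = 1200.
Original = 17.8 μM × 1200 = 2.14 × 10⁴ μM = 0.0214 M.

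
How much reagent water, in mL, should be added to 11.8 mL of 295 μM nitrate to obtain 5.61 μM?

609 mL

V₂ = C₁V₁/C₂ = 295 × 11.8 / 5.61 = 620 mL.
Diluent to add = V₂ − V₁ = 620 − 11.8 = 609 mL.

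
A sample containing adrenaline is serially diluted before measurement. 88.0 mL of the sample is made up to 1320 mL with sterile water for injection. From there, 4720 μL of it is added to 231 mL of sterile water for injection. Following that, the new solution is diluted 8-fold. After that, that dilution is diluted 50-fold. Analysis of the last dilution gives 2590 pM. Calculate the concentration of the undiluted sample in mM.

Overall dilution factor = 15 × 49.94 × 8 × 50 = 3.00 × 10⁵.
Original = 2590 pM × 3.00 × 10⁵ = 7.76 × 10⁸ pM = 0.776 mM.

0.776 mM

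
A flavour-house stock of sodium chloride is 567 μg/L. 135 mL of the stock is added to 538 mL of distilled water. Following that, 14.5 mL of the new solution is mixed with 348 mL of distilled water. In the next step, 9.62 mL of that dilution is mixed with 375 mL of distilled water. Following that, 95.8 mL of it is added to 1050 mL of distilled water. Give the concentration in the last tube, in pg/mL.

Overall dilution factor = 4.985 × 25 × 39.98 × 11.96 = 5.96 × 10⁴.
567 μg/L / 5.96 × 10⁴ = 9.51 × 10⁻³ μg/L = 9.51 pg/mL.

9.51 pg/mL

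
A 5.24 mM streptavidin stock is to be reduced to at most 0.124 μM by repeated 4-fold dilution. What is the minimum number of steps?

Need 4ⁿ ≥ 4.23 × 10⁴, so n ≥ log(4.23 × 10⁴)/log(4) = 7.68.
Minimum whole steps: n = 8.

8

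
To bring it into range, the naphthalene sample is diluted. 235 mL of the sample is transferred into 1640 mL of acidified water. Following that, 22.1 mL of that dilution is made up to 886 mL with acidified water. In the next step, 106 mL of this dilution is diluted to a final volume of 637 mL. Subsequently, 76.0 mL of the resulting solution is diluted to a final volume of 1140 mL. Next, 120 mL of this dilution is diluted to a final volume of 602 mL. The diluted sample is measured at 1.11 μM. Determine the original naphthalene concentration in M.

0.161 M

Overall dilution factor = 7.979 × 40.09 × 6.009 × 15 × 5.017 = 1.45 × 10⁵.
Original = 1.11 μM × 1.45 × 10⁵ = 1.61 × 10⁵ μM = 0.161 M.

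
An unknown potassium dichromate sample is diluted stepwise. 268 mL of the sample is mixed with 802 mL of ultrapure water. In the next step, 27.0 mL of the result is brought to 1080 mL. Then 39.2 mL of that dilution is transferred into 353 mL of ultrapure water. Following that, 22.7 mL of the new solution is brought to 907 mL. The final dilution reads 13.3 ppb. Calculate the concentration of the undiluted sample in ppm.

Overall dilution factor = 3.993 × 40 × 10.01 × 39.96 = 6.38 × 10⁴.
Original = 13.3 ppb × 6.38 × 10⁴ = 8.49 × 10⁵ ppb = 849 ppm.

849 ppm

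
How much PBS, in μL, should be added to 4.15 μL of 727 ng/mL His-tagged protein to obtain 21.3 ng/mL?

V₂ = C₁V₁/C₂ = 727 × 4.15 / 21.3 = 142 μL.
Diluent to add = V₂ − V₁ = 142 − 4.15 = 137 μL.

137 μL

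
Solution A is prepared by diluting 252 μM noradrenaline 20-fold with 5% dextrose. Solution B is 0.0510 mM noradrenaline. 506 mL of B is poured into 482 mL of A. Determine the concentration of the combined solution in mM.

0.0323 mM

C_A = 252 μM / 20 = 12.6 μM.
C_B = 0.0510 mM = 51.0 μM.
C_mix = (C_A·V_A + C_B·V_B)/(V_A + V_B) = (12.6×482 + 51.0×506) / 988.0 = 32.3 μM = 0.0323 mM.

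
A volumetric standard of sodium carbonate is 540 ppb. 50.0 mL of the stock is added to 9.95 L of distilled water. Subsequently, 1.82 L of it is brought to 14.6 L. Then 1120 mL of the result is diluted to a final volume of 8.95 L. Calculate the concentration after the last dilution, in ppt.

Overall dilution factor = 200 × 8.022 × 7.991 = 1.28 × 10⁴.
540 ppb / 1.28 × 10⁴ = 0.0421 ppb = 42.1 ppt.

42.1 ppt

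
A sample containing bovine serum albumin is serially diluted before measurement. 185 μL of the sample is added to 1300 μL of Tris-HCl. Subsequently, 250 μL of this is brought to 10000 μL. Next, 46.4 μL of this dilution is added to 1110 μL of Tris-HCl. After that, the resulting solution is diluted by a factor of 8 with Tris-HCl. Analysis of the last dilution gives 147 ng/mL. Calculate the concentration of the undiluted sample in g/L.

9.41 g/L

Overall dilution factor = 8.027 × 40 × 24.92 × 8 = 6.40 × 10⁴.
Original = 147 ng/mL × 6.40 × 10⁴ = 9.41 × 10⁶ ng/mL = 9.41 g/L.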